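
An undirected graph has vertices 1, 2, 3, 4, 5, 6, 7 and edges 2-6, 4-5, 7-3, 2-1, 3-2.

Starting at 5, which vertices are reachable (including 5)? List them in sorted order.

4, 5

Start at 5.
Its neighbours: 4.
Nothing further is reachable.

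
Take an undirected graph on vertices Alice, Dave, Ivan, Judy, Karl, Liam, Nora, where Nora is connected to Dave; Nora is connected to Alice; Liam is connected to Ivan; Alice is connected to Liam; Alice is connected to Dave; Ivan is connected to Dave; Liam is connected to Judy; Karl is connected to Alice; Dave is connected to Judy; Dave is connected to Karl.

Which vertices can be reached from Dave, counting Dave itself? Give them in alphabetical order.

Start at Dave.
Its neighbours: Alice, Ivan, Judy, Karl, Nora.
Then their neighbours: Liam.
Every vertex is now reached.

Alice, Dave, Ivan, Judy, Karl, Liam, Nora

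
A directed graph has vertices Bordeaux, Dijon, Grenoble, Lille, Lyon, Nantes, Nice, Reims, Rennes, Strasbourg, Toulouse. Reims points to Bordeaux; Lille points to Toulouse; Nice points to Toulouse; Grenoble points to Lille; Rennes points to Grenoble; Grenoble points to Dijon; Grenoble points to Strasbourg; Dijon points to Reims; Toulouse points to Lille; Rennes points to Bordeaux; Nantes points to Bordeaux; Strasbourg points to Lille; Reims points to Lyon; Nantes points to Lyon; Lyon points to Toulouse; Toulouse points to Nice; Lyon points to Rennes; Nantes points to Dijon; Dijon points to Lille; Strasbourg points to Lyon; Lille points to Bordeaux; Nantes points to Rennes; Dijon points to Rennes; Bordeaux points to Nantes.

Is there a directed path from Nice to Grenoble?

Explore from Nice.
Distance 1: reach Toulouse.
Distance 2: reach Lille.
Distance 3: reach Bordeaux.
Distance 4: reach Nantes.
Distance 5: reach Dijon, Lyon, Rennes.
Distance 6: reach Grenoble, Reims.
Found Grenoble.

Yes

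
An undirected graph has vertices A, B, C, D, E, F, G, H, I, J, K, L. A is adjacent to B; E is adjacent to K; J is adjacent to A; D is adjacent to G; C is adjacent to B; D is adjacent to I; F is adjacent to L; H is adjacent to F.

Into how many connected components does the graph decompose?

From A: component {A, B, C, J}.
From D: component {D, G, I}.
From E: component {E, K}.
From F: component {F, H, L}.
That's 4 components.

4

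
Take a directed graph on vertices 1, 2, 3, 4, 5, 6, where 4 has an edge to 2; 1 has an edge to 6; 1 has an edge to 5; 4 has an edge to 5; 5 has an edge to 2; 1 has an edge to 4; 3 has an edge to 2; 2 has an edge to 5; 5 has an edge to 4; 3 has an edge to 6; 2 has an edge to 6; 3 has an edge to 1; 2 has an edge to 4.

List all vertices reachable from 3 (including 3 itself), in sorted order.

Start at 3.
Its neighbours: 1, 2, 6.
Then their neighbours: 4, 5.
Every vertex is now reached.

1, 2, 3, 4, 5, 6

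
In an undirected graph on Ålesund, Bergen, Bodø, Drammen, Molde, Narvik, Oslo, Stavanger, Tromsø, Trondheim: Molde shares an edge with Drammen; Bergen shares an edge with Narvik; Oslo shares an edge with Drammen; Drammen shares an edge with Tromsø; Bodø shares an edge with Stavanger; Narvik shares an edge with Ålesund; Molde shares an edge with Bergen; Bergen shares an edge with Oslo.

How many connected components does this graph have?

3

From Ålesund: component {Ålesund, Bergen, Drammen, Molde, Narvik, Oslo, Tromsø}.
From Bodø: component {Bodø, Stavanger}.
From Trondheim: component {Trondheim}.
That's 3 components.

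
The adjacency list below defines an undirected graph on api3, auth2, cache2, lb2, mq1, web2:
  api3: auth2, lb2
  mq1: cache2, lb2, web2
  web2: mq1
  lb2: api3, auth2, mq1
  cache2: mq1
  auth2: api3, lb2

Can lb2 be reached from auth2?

Yes

Explore from auth2.
Distance 1: reach api3, lb2.
Found lb2.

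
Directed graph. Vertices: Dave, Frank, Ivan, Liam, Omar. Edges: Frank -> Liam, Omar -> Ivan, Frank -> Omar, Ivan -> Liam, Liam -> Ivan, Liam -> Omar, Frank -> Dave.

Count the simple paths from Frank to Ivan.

3

Frank→Liam→Ivan
Frank→Liam→Omar→Ivan
Frank→Omar→Ivan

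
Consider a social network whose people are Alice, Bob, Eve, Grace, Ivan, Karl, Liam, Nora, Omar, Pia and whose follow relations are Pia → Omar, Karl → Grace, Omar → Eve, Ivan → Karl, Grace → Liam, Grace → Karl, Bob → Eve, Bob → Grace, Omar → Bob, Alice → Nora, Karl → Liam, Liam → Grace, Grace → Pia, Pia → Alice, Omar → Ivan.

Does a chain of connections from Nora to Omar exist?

Nora has no outgoing edges, so nothing is reachable from it.

No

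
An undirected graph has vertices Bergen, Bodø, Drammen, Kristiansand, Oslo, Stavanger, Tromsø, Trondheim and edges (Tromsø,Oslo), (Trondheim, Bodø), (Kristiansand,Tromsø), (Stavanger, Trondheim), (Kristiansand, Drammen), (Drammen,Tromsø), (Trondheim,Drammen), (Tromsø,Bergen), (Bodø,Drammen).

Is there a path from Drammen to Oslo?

Explore from Drammen.
Distance 1: reach Bodø, Kristiansand, Tromsø, Trondheim.
Distance 2: reach Bergen, Oslo, Stavanger.
Found Oslo.

Yes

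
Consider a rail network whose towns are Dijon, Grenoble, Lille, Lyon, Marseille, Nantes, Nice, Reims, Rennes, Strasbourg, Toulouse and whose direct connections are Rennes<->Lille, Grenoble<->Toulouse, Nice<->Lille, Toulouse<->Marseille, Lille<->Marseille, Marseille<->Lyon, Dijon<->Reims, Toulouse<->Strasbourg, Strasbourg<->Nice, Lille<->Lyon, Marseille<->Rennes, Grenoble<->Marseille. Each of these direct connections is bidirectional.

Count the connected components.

From Dijon: component {Dijon, Reims}.
From Grenoble: component {Grenoble, Lille, Lyon, Marseille, Nice, Rennes, Strasbourg, Toulouse}.
From Nantes: component {Nantes}.
That's 3 components.

3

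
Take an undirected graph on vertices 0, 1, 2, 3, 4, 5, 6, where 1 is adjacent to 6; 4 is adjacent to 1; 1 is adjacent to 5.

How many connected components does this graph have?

From 0: component {0}.
From 1: component {1, 4, 5, 6}.
From 2: component {2}.
From 3: component {3}.
That's 4 components.

4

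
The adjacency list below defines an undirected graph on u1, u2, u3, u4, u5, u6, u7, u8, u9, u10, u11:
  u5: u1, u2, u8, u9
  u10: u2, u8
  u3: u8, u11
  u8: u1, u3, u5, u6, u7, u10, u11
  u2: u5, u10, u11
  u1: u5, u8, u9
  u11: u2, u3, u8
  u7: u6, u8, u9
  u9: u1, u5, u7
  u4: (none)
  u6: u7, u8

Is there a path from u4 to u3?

u4 has no edges, so nothing is reachable from it.

No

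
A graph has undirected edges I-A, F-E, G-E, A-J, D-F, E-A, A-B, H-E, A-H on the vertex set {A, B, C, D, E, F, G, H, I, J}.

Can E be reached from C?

No

C has no edges, so nothing is reachable from it.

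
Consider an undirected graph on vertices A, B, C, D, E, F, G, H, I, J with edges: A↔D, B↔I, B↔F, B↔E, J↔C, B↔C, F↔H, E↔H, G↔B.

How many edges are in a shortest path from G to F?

Distance 0: G.
Distance 1: B.
Distance 2: C, E, F, I — contains F.

2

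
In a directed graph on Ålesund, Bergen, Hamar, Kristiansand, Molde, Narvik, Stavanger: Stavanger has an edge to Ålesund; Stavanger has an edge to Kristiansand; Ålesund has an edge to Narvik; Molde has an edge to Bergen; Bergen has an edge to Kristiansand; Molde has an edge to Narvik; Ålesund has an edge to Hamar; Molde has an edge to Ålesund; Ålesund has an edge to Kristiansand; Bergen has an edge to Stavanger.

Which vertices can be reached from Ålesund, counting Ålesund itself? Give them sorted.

Start at Ålesund.
Its neighbours: Hamar, Kristiansand, Narvik.
Nothing further is reachable.

Ålesund, Hamar, Kristiansand, Narvik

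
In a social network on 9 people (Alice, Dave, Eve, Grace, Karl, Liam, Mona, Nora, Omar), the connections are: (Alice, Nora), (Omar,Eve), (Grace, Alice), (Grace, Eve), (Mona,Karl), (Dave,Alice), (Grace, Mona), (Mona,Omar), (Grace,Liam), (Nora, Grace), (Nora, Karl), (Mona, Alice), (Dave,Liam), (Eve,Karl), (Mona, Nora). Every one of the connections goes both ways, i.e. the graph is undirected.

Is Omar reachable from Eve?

Explore from Eve.
Distance 1: reach Grace, Karl, Omar.
Found Omar.

Yes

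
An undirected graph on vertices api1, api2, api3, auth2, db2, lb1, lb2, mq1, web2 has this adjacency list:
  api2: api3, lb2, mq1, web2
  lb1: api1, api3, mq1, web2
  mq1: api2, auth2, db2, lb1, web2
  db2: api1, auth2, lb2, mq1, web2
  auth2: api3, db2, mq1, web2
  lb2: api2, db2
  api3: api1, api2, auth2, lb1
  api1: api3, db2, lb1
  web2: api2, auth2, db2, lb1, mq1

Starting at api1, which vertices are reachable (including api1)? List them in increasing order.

Start at api1.
Its neighbours: api3, db2, lb1.
Then their neighbours: api2, auth2, lb2, mq1, web2.
Every vertex is now reached.

api1, api2, api3, auth2, db2, lb1, lb2, mq1, web2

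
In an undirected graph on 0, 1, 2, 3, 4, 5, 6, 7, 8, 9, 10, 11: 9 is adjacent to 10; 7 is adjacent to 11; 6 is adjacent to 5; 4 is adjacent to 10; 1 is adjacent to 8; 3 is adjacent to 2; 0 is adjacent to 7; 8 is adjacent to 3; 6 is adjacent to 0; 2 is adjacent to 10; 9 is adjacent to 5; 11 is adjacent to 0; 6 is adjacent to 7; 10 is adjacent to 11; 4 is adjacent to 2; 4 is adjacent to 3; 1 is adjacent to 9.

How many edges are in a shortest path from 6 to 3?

Distance 0: 6.
Distance 1: 0, 5, 7.
Distance 2: 9, 11.
Distance 3: 1, 10.
Distance 4: 2, 4, 8.
Distance 5: 3 — contains 3.

5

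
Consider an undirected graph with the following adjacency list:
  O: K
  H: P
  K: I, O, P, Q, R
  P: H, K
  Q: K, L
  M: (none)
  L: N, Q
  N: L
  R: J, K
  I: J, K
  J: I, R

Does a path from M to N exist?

No

M has no edges, so nothing is reachable from it.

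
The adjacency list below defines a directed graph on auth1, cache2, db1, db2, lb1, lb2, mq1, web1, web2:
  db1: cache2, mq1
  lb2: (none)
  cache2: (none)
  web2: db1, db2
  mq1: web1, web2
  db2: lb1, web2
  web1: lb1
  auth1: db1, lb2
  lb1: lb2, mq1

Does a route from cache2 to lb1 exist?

cache2 has no outgoing edges, so nothing is reachable from it.

No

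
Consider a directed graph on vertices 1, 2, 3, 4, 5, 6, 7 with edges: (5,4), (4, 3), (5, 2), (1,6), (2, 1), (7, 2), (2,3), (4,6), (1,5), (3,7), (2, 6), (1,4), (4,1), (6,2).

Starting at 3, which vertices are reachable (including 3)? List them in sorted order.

Start at 3.
Its neighbours: 7.
Then their neighbours: 2.
Then next layer: 1, 6.
Then next layer: 4, 5.
Every vertex is now reached.

1, 2, 3, 4, 5, 6, 7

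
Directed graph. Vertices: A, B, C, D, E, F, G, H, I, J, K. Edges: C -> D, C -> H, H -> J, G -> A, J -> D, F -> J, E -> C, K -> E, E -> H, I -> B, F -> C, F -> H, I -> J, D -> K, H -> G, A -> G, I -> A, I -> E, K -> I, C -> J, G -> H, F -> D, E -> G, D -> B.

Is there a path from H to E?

Yes

Explore from H.
Distance 1: reach G, J.
Distance 2: reach A, D.
Distance 3: reach B, K.
Distance 4: reach E, I.
Found E.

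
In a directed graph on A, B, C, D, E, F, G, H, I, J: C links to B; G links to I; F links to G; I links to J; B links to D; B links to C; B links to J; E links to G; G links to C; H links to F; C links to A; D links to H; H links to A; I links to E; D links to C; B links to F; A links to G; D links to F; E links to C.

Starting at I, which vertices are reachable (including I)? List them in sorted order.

A, B, C, D, E, F, G, H, I, J

Start at I.
Its neighbours: E, J.
Then their neighbours: C, G.
Then next layer: A, B.
Then next layer: D, F.
Then next layer: H.
Every vertex is now reached.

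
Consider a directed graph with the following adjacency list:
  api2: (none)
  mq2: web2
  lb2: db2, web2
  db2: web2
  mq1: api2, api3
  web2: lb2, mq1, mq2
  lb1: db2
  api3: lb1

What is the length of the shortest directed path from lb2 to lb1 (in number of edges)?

Distance 0: lb2.
Distance 1: db2, web2.
Distance 2: mq1, mq2.
Distance 3: api2, api3.
Distance 4: lb1 — contains lb1.

4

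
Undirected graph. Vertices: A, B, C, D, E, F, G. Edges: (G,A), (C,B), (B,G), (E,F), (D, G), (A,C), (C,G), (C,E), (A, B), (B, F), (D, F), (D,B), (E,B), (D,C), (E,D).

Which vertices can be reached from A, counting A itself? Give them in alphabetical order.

Start at A.
Its neighbours: B, C, G.
Then their neighbours: D, E, F.
Every vertex is now reached.

A, B, C, D, E, F, G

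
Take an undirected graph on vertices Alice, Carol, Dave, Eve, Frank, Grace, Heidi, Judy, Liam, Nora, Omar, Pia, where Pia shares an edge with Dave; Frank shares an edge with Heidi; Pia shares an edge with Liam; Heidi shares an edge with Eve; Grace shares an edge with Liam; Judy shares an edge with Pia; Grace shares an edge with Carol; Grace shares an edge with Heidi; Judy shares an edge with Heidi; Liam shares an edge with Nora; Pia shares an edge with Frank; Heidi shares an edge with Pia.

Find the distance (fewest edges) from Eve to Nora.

4

Distance 0: Eve.
Distance 1: Heidi.
Distance 2: Frank, Grace, Judy, Pia.
Distance 3: Carol, Dave, Liam.
Distance 4: Nora — contains Nora.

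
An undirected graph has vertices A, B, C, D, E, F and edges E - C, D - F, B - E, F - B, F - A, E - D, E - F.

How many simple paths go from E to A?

3

E–B–F–A
E–D–F–A
E–F–A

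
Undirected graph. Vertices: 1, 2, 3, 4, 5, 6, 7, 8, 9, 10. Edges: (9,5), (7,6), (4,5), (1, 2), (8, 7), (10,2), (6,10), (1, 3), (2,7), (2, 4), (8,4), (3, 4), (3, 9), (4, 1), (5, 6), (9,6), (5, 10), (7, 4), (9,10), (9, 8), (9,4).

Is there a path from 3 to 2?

Explore from 3.
Distance 1: reach 1, 4, 9.
Distance 2: reach 2, 5, 6, 7, 8, 10.
Found 2.

Yes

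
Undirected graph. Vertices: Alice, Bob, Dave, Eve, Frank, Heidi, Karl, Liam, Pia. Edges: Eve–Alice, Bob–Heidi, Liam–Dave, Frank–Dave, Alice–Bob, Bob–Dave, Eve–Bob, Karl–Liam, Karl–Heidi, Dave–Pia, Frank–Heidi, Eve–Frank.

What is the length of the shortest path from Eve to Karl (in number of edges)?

Distance 0: Eve.
Distance 1: Alice, Bob, Frank.
Distance 2: Dave, Heidi.
Distance 3: Karl, Liam, Pia — contains Karl.

3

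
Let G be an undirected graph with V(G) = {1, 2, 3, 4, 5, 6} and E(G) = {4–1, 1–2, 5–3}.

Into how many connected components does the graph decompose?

3

From 1: component {1, 2, 4}.
From 3: component {3, 5}.
From 6: component {6}.
That's 3 components.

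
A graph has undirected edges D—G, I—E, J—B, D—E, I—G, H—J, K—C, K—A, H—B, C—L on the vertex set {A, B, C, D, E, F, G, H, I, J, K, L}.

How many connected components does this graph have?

From A: component {A, C, K, L}.
From B: component {B, H, J}.
From D: component {D, E, G, I}.
From F: component {F}.
That's 4 components.

4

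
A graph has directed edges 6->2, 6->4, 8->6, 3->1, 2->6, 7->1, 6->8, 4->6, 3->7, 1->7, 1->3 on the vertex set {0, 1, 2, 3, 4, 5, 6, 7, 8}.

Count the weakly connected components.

4

From 0: component {0}.
From 1: component {1, 3, 7}.
From 2: component {2, 4, 6, 8}.
From 5: component {5}.
That's 4 components.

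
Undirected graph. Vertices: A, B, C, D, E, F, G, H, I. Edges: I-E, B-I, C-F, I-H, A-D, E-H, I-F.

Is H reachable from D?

No

Explore from D.
Distance 1: reach A.
The search is exhausted without reaching H; it lies in a different component.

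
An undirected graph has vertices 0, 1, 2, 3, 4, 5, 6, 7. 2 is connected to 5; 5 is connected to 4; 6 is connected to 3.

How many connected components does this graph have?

5

From 0: component {0}.
From 1: component {1}.
From 2: component {2, 4, 5}.
From 3: component {3, 6}.
From 7: component {7}.
That's 5 components.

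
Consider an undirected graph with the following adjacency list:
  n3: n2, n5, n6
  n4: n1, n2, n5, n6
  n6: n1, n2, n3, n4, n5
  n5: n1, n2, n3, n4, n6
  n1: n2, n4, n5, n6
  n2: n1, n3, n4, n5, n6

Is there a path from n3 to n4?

Explore from n3.
Distance 1: reach n2, n5, n6.
Distance 2: reach n1, n4.
Found n4.

Yes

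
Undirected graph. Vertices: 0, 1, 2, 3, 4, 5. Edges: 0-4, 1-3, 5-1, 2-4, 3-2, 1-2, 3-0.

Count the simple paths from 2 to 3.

2–1–3
2–3
2–4–0–3

3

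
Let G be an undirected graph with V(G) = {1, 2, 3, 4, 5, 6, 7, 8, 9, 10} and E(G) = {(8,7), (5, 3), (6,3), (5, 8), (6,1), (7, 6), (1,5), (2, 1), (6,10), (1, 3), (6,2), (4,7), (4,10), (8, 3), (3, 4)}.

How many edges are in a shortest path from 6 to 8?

Distance 0: 6.
Distance 1: 1, 2, 3, 7, 10.
Distance 2: 4, 5, 8 — contains 8.

2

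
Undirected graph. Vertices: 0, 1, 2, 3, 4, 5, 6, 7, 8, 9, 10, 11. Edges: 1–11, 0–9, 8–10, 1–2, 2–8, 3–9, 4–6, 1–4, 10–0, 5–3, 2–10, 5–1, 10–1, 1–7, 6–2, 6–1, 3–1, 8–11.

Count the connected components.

From 0: component {0, 1, 2, 3, 4, 5, 6, 7, 8, 9, 10, 11}.
That's 1 component.

1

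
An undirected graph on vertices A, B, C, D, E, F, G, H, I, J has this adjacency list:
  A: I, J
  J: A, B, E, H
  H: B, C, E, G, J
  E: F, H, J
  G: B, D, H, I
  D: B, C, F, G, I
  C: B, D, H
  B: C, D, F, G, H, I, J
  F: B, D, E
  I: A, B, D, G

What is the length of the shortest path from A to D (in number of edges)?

Distance 0: A.
Distance 1: I, J.
Distance 2: B, D, E, G, H — contains D.

2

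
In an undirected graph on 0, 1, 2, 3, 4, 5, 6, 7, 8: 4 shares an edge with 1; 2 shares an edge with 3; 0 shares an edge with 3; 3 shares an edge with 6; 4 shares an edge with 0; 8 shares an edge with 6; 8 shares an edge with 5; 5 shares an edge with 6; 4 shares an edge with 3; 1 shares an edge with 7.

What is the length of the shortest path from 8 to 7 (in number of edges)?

Distance 0: 8.
Distance 1: 5, 6.
Distance 2: 3.
Distance 3: 0, 2, 4.
Distance 4: 1.
Distance 5: 7 — contains 7.

5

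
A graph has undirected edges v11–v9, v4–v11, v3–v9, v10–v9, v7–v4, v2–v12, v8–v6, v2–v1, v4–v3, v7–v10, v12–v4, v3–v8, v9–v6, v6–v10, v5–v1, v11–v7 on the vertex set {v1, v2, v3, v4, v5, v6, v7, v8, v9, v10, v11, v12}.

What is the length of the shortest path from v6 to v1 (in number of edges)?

Distance 0: v6.
Distance 1: v8, v9, v10.
Distance 2: v3, v7, v11.
Distance 3: v4.
Distance 4: v12.
Distance 5: v2.
Distance 6: v1 — contains v1.

6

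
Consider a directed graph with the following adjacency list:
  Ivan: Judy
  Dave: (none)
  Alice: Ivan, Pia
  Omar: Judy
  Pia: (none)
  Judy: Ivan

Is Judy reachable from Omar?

Explore from Omar.
Distance 1: reach Judy.
Found Judy.

Yes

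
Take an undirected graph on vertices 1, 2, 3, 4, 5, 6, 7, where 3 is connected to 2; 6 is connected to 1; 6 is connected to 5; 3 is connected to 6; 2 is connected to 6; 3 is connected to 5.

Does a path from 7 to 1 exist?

7 has no edges, so nothing is reachable from it.

No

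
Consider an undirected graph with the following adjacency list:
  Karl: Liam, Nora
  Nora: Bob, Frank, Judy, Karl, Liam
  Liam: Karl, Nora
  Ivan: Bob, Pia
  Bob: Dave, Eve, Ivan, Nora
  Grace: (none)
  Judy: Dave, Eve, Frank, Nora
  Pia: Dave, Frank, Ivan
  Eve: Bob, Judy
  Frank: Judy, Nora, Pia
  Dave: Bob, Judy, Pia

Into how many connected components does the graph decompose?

From Bob: component {Bob, Dave, Eve, Frank, Ivan, Judy, Karl, Liam, Nora, Pia}.
From Grace: component {Grace}.
That's 2 components.

2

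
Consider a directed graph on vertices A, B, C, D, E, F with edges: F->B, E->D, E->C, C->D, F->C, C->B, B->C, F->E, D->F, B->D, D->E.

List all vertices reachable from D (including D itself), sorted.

Start at D.
Its neighbours: E, F.
Then their neighbours: B, C.
Nothing further is reachable.

B, C, D, E, F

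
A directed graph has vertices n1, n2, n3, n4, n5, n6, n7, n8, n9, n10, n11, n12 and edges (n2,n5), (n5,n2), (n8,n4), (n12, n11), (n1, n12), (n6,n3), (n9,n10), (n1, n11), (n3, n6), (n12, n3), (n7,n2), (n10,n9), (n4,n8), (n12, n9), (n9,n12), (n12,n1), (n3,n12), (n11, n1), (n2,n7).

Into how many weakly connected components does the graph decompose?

From n1: component {n1, n3, n6, n9, n10, n11, n12}.
From n2: component {n2, n5, n7}.
From n4: component {n4, n8}.
That's 3 components.

3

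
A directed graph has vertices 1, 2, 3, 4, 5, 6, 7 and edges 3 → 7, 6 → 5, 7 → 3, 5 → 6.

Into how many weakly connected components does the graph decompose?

5

From 1: component {1}.
From 2: component {2}.
From 3: component {3, 7}.
From 4: component {4}.
From 5: component {5, 6}.
That's 5 components.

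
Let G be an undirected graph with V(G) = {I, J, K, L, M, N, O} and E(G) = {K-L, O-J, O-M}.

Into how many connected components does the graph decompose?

From I: component {I}.
From J: component {J, M, O}.
From K: component {K, L}.
From N: component {N}.
That's 4 components.

4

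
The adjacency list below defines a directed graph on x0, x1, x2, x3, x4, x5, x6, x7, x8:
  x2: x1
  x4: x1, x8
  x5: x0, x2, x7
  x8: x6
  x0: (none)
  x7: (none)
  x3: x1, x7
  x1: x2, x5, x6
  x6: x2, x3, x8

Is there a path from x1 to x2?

Yes

Explore from x1.
Distance 1: reach x2, x5, x6.
Found x2.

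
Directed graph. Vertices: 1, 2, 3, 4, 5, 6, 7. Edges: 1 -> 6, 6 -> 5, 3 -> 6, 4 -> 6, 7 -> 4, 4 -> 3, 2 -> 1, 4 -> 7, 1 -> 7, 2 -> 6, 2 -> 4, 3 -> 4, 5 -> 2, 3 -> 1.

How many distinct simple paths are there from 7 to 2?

3

7→4→3→1→6→5→2
7→4→3→6→5→2
7→4→6→5→2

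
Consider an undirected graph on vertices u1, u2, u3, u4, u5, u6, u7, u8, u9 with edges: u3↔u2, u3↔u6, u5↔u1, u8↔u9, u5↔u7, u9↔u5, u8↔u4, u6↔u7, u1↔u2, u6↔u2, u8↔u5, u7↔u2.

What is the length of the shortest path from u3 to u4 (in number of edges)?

Distance 0: u3.
Distance 1: u2, u6.
Distance 2: u1, u7.
Distance 3: u5.
Distance 4: u8, u9.
Distance 5: u4 — contains u4.

5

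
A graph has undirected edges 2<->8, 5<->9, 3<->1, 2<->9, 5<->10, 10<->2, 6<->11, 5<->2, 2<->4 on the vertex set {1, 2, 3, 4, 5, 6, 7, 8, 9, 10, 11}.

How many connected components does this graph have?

From 1: component {1, 3}.
From 2: component {2, 4, 5, 8, 9, 10}.
From 6: component {6, 11}.
From 7: component {7}.
That's 4 components.

4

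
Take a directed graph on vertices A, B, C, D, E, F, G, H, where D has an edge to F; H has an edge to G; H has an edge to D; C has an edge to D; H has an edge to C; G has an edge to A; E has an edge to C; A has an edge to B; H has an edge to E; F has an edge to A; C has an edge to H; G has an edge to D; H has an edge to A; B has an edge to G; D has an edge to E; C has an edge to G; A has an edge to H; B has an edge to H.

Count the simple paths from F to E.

F→A→B→G→D→E
F→A→B→H→C→D→E
F→A→B→H→C→G→D→E
F→A→B→H→D→E
F→A→B→H→E
F→A→B→H→G→D→E
F→A→H→C→D→E
F→A→H→C→G→D→E
F→A→H→D→E
F→A→H→E
F→A→H→G→D→E

11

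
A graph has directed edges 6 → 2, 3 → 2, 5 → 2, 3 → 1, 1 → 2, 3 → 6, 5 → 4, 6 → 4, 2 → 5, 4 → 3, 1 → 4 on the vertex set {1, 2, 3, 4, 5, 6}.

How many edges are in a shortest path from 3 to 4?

Distance 0: 3.
Distance 1: 1, 2, 6.
Distance 2: 4, 5 — contains 4.

2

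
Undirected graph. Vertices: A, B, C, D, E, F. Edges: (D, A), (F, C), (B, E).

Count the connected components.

3

From A: component {A, D}.
From B: component {B, E}.
From C: component {C, F}.
That's 3 components.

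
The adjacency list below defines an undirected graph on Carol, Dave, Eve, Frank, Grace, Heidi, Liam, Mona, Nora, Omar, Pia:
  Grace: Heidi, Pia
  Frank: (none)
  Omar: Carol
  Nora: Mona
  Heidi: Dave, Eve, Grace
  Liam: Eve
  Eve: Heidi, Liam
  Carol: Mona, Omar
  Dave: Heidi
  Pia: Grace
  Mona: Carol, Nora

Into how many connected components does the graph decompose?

From Carol: component {Carol, Mona, Nora, Omar}.
From Dave: component {Dave, Eve, Grace, Heidi, Liam, Pia}.
From Frank: component {Frank}.
That's 3 components.

3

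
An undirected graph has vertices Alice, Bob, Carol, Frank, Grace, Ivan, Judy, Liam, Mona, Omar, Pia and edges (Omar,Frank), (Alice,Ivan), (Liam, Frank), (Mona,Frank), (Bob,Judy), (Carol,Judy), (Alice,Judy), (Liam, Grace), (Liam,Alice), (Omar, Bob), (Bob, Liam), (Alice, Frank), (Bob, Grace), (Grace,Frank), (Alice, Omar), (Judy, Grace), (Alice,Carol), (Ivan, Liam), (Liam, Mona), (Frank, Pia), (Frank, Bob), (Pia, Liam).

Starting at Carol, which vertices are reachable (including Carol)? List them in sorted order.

Alice, Bob, Carol, Frank, Grace, Ivan, Judy, Liam, Mona, Omar, Pia

Start at Carol.
Its neighbours: Alice, Judy.
Then their neighbours: Bob, Frank, Grace, Ivan, Liam, Omar.
Then next layer: Mona, Pia.
Every vertex is now reached.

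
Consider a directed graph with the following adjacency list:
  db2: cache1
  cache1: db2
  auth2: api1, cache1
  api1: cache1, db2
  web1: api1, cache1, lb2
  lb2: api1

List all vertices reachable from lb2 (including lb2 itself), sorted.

api1, cache1, db2, lb2

Start at lb2.
Its neighbours: api1.
Then their neighbours: cache1, db2.
Nothing further is reachable.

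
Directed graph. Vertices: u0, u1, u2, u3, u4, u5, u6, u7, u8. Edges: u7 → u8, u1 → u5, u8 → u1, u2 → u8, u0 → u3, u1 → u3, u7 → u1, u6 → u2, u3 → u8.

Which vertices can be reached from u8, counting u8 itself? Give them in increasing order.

Start at u8.
Its neighbours: u1.
Then their neighbours: u3, u5.
Nothing further is reachable.

u1, u3, u5, u8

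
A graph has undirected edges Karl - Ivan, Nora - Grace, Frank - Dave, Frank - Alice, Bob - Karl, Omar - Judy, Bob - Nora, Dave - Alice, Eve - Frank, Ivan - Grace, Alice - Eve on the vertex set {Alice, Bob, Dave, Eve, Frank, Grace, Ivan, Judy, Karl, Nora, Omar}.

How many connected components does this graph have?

From Alice: component {Alice, Dave, Eve, Frank}.
From Bob: component {Bob, Grace, Ivan, Karl, Nora}.
From Judy: component {Judy, Omar}.
That's 3 components.

3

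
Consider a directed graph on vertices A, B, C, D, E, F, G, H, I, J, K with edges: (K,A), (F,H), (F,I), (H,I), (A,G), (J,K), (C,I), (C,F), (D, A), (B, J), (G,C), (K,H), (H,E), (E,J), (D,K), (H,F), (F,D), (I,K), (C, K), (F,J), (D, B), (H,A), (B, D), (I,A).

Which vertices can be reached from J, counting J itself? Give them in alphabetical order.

A, B, C, D, E, F, G, H, I, J, K

Start at J.
Its neighbours: K.
Then their neighbours: A, H.
Then next layer: E, F, G, I.
Then next layer: C, D.
Then next layer: B.
Every vertex is now reached.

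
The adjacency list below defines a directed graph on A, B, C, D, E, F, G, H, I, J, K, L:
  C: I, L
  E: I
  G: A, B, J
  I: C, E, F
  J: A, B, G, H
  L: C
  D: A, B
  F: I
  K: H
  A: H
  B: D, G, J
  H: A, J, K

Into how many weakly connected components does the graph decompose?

2

From A: component {A, B, D, G, H, J, K}.
From C: component {C, E, F, I, L}.
That's 2 components.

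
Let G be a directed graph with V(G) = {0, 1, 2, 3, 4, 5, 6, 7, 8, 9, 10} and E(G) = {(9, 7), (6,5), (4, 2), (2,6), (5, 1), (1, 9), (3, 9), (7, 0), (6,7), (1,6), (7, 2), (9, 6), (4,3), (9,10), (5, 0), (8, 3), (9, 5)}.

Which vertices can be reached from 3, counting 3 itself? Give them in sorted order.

0, 1, 2, 3, 5, 6, 7, 9, 10

Start at 3.
Its neighbours: 9.
Then their neighbours: 5, 6, 7, 10.
Then next layer: 0, 1, 2.
Nothing further is reachable.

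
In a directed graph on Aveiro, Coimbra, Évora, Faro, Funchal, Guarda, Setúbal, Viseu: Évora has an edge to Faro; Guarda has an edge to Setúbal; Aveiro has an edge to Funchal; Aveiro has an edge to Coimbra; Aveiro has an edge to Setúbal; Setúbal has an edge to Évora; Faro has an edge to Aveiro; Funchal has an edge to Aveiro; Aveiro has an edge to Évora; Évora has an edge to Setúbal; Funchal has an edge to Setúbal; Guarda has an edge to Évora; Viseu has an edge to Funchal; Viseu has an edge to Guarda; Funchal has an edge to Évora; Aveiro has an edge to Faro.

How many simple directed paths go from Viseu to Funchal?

3

Viseu→Funchal
Viseu→Guarda→Évora→Faro→Aveiro→Funchal
Viseu→Guarda→Setúbal→Évora→Faro→Aveiro→Funchal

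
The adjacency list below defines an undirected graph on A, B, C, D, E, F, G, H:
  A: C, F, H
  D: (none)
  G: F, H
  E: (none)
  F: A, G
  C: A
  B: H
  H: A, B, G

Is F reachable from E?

No

E has no edges, so nothing is reachable from it.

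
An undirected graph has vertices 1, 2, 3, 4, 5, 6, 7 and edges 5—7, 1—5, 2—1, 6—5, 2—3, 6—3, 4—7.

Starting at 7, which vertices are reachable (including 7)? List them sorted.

Start at 7.
Its neighbours: 4, 5.
Then their neighbours: 1, 6.
Then next layer: 2, 3.
Every vertex is now reached.

1, 2, 3, 4, 5, 6, 7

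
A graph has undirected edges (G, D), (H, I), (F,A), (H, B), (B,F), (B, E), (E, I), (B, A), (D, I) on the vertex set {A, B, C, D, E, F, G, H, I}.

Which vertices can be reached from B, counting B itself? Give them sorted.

A, B, D, E, F, G, H, I

Start at B.
Its neighbours: A, E, F, H.
Then their neighbours: I.
Then next layer: D.
Then next layer: G.
Nothing further is reachable.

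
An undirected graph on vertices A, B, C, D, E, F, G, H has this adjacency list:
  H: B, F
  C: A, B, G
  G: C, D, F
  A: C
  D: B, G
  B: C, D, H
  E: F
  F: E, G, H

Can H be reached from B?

Yes

Explore from B.
Distance 1: reach C, D, H.
Found H.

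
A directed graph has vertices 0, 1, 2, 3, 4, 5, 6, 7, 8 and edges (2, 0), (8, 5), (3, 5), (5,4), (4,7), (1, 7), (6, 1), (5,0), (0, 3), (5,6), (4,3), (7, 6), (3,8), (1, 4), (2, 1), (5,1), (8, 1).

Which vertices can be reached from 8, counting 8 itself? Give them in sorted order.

Start at 8.
Its neighbours: 1, 5.
Then their neighbours: 0, 4, 6, 7.
Then next layer: 3.
Nothing further is reachable.

0, 1, 3, 4, 5, 6, 7, 8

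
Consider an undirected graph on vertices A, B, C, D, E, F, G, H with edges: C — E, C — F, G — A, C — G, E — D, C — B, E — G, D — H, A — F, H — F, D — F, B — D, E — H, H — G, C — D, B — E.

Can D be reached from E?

Yes

Explore from E.
Distance 1: reach B, C, D, G, H.
Found D.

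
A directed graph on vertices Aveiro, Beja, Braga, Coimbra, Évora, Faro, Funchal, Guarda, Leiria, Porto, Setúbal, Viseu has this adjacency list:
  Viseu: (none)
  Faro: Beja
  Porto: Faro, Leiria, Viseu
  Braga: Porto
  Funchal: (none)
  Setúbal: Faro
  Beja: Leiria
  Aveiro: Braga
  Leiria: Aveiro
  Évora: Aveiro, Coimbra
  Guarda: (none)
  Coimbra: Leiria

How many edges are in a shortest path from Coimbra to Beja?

Distance 0: Coimbra.
Distance 1: Leiria.
Distance 2: Aveiro.
Distance 3: Braga.
Distance 4: Porto.
Distance 5: Faro, Viseu.
Distance 6: Beja — contains Beja.

6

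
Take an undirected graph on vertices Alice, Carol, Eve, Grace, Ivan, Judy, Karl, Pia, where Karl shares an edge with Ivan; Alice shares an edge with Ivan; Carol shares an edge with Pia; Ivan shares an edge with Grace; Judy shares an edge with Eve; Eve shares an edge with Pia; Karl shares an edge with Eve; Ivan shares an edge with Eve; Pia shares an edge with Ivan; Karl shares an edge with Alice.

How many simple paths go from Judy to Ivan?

Judy–Eve–Ivan
Judy–Eve–Karl–Alice–Ivan
Judy–Eve–Karl–Ivan
Judy–Eve–Pia–Ivan

4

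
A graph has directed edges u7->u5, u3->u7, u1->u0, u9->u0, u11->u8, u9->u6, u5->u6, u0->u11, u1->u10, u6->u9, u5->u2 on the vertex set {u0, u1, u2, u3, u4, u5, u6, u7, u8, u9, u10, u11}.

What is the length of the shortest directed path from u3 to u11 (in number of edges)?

6

Distance 0: u3.
Distance 1: u7.
Distance 2: u5.
Distance 3: u2, u6.
Distance 4: u9.
Distance 5: u0.
Distance 6: u11 — contains u11.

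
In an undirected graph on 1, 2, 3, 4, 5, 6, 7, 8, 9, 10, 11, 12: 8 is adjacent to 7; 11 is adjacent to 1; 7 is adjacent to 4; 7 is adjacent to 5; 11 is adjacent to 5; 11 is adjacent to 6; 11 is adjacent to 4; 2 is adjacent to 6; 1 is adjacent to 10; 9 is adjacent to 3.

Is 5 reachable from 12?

No

12 has no edges, so nothing is reachable from it.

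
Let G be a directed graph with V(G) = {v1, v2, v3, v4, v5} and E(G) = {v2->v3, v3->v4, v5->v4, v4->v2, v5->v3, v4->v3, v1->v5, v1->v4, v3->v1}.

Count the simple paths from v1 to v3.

v1→v4→v2→v3
v1→v4→v3
v1→v5→v3
v1→v5→v4→v2→v3
v1→v5→v4→v3

5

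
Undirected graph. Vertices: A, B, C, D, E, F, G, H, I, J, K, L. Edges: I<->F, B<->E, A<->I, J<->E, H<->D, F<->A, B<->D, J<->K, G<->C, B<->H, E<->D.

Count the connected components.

From A: component {A, F, I}.
From B: component {B, D, E, H, J, K}.
From C: component {C, G}.
From L: component {L}.
That's 4 components.

4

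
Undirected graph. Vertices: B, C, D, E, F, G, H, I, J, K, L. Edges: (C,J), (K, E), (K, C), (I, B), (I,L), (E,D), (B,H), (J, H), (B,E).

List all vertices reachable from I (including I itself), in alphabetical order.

B, C, D, E, H, I, J, K, L

Start at I.
Its neighbours: B, L.
Then their neighbours: E, H.
Then next layer: D, J, K.
Then next layer: C.
Nothing further is reachable.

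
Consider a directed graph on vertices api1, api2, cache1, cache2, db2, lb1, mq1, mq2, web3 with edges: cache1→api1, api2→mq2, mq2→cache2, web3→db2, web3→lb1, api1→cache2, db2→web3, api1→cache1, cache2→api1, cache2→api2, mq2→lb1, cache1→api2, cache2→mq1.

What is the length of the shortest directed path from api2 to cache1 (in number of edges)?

Distance 0: api2.
Distance 1: mq2.
Distance 2: cache2, lb1.
Distance 3: api1, mq1.
Distance 4: cache1 — contains cache1.

4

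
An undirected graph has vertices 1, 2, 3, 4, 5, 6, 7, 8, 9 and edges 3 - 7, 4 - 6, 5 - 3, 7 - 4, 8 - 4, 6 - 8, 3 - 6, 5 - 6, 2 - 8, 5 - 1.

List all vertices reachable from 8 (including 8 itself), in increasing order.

Start at 8.
Its neighbours: 2, 4, 6.
Then their neighbours: 3, 5, 7.
Then next layer: 1.
Nothing further is reachable.

1, 2, 3, 4, 5, 6, 7, 8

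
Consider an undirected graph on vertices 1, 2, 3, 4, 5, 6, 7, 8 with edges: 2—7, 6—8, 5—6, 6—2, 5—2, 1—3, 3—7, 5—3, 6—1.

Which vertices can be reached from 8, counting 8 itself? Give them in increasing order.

Start at 8.
Its neighbours: 6.
Then their neighbours: 1, 2, 5.
Then next layer: 3, 7.
Nothing further is reachable.

1, 2, 3, 5, 6, 7, 8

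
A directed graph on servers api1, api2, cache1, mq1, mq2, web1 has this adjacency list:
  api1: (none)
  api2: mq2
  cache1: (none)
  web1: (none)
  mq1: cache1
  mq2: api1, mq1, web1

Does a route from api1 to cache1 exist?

No

api1 has no outgoing edges, so nothing is reachable from it.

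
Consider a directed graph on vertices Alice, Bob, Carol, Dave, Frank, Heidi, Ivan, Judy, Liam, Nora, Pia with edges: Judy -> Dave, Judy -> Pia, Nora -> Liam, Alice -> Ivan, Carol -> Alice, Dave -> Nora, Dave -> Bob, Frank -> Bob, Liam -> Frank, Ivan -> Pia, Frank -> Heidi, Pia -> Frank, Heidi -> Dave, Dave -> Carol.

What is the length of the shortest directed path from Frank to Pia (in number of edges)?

Distance 0: Frank.
Distance 1: Bob, Heidi.
Distance 2: Dave.
Distance 3: Carol, Nora.
Distance 4: Alice, Liam.
Distance 5: Ivan.
Distance 6: Pia — contains Pia.

6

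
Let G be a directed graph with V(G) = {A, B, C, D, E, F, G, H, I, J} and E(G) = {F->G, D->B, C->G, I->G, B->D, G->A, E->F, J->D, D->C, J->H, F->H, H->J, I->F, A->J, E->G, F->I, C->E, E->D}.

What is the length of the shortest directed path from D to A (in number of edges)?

3

Distance 0: D.
Distance 1: B, C.
Distance 2: E, G.
Distance 3: A, F — contains A.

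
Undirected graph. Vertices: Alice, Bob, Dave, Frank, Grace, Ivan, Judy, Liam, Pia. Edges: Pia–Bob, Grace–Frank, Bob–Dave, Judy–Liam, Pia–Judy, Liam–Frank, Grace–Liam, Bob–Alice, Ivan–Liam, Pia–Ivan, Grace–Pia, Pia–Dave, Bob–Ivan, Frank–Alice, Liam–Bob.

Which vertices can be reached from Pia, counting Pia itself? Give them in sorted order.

Start at Pia.
Its neighbours: Bob, Dave, Grace, Ivan, Judy.
Then their neighbours: Alice, Frank, Liam.
Every vertex is now reached.

Alice, Bob, Dave, Frank, Grace, Ivan, Judy, Liam, Pia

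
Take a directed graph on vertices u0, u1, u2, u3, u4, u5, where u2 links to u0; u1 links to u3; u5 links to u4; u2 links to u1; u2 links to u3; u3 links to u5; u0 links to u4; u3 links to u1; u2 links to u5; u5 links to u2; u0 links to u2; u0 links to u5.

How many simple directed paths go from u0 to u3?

u0→u2→u1→u3
u0→u2→u3
u0→u5→u2→u1→u3
u0→u5→u2→u3

4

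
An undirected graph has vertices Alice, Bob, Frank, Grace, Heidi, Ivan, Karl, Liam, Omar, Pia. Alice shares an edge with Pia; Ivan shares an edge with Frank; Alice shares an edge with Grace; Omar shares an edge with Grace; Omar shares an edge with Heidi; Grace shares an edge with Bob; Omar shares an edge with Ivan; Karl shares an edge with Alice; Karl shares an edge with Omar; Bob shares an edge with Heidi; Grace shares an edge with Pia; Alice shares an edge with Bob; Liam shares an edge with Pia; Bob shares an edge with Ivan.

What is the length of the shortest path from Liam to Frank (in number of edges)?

5

Distance 0: Liam.
Distance 1: Pia.
Distance 2: Alice, Grace.
Distance 3: Bob, Karl, Omar.
Distance 4: Heidi, Ivan.
Distance 5: Frank — contains Frank.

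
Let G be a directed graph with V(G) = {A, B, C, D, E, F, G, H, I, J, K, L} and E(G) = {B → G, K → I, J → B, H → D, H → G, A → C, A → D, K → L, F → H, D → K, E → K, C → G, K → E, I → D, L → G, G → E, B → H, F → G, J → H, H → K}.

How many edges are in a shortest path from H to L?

2

Distance 0: H.
Distance 1: D, G, K.
Distance 2: E, I, L — contains L.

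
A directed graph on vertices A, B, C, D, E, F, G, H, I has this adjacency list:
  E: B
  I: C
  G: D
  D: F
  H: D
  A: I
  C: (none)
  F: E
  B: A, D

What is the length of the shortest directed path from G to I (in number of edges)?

Distance 0: G.
Distance 1: D.
Distance 2: F.
Distance 3: E.
Distance 4: B.
Distance 5: A.
Distance 6: I — contains I.

6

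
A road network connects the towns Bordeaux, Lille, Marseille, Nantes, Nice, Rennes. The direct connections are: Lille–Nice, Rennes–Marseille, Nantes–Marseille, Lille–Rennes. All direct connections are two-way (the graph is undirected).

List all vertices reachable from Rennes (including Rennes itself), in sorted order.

Start at Rennes.
Its neighbours: Lille, Marseille.
Then their neighbours: Nantes, Nice.
Nothing further is reachable.

Lille, Marseille, Nantes, Nice, Rennes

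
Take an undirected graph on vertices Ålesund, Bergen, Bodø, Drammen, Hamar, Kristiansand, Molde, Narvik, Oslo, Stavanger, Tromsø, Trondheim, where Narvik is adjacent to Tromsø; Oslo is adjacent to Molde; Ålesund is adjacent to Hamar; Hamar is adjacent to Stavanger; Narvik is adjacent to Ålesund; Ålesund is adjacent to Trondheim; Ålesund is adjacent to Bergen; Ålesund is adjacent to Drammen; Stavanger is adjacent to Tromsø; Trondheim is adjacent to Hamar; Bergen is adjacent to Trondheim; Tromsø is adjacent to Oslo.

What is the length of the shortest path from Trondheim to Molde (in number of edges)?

5

Distance 0: Trondheim.
Distance 1: Ålesund, Bergen, Hamar.
Distance 2: Drammen, Narvik, Stavanger.
Distance 3: Tromsø.
Distance 4: Oslo.
Distance 5: Molde — contains Molde.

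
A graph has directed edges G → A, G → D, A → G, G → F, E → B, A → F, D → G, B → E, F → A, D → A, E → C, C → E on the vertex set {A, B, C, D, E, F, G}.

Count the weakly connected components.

2

From A: component {A, D, F, G}.
From B: component {B, C, E}.
That's 2 components.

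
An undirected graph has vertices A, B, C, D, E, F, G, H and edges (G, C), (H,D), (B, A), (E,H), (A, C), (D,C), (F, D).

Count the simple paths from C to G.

C–G

1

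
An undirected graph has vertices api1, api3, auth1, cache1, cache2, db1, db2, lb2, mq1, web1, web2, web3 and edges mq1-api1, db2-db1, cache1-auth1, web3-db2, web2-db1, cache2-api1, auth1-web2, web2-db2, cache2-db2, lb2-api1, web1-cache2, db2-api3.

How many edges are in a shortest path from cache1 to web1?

Distance 0: cache1.
Distance 1: auth1.
Distance 2: web2.
Distance 3: db1, db2.
Distance 4: api3, cache2, web3.
Distance 5: api1, web1 — contains web1.

5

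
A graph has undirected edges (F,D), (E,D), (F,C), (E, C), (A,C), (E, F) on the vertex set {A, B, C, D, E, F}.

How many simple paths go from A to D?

A–C–E–D
A–C–E–F–D
A–C–F–D
A–C–F–E–D

4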